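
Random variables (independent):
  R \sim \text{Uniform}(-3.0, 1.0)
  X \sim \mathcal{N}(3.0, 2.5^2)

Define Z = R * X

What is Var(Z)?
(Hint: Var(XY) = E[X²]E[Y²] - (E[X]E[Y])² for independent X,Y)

Var(XY) = E[X²]E[Y²] - (E[X]E[Y])²
E[R] = -1, Var(R) = 1.3333333
E[X] = 3, Var(X) = 6.25
E[R²] = 1.3333333 + (-1)² = 2.3333333
E[X²] = 6.25 + 3² = 15.25
Var(Z) = 2.3333333*15.25 - (-1*3)²
= 35.583333 - 9 = 26.583333

26.583333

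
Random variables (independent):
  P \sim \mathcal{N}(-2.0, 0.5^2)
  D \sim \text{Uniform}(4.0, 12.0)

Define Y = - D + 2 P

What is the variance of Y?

For independent RVs: Var(aX + bY) = a²Var(X) + b²Var(Y)
Var(P) = 0.25
Var(D) = 5.3333333
Var(Y) = 2²*0.25 + (-1)²*5.3333333
= 4*0.25 + 1*5.3333333 = 6.3333333

6.3333333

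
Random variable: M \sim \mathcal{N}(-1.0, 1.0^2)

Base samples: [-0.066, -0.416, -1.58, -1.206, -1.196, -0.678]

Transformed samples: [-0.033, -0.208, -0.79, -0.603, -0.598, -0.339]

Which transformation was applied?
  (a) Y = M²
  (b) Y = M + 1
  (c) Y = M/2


Checking option (c) Y = M/2:
  M = -0.066 -> Y = -0.033 ✓
  M = -0.416 -> Y = -0.208 ✓
  M = -1.58 -> Y = -0.79 ✓
All samples match this transformation.

(c) M/2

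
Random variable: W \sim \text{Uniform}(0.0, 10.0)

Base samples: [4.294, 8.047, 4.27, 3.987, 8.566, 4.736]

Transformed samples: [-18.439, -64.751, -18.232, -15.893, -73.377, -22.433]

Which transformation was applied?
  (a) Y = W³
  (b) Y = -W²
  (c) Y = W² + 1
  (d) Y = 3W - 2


Checking option (b) Y = -W²:
  W = 4.294 -> Y = -18.439 ✓
  W = 8.047 -> Y = -64.751 ✓
  W = 4.27 -> Y = -18.232 ✓
All samples match this transformation.

(b) -W²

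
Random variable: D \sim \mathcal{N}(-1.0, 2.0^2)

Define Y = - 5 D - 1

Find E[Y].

For Y = -5D - 1:
E[Y] = -5 * E[D] - 1
E[D] = -1.0 = -1
E[Y] = -5 * (-1) - 1 = 4

4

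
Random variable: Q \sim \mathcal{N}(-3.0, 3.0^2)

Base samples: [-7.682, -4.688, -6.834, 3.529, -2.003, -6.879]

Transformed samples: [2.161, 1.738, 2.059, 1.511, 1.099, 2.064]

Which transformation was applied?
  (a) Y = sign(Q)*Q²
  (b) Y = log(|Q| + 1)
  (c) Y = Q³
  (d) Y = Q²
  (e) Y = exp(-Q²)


Checking option (b) Y = log(|Q| + 1):
  Q = -7.682 -> Y = 2.161 ✓
  Q = -4.688 -> Y = 1.738 ✓
  Q = -6.834 -> Y = 2.059 ✓
All samples match this transformation.

(b) log(|Q| + 1)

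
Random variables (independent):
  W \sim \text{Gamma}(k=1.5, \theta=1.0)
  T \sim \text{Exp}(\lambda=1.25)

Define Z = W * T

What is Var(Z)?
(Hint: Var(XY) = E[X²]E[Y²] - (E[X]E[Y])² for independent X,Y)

Var(XY) = E[X²]E[Y²] - (E[X]E[Y])²
E[W] = 1.5, Var(W) = 1.5
E[T] = 0.8, Var(T) = 0.64
E[W²] = 1.5 + 1.5² = 3.75
E[T²] = 0.64 + 0.8² = 1.28
Var(Z) = 3.75*1.28 - (1.5*0.8)²
= 4.8 - 1.44 = 3.36

3.36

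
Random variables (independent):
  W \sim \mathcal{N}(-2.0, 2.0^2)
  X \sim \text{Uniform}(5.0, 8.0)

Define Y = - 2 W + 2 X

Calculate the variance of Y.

For independent RVs: Var(aX + bY) = a²Var(X) + b²Var(Y)
Var(W) = 4
Var(X) = 0.75
Var(Y) = (-2)²*4 + 2²*0.75
= 4*4 + 4*0.75 = 19

19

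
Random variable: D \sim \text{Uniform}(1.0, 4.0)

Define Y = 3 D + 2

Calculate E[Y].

For Y = 3D + 2:
E[Y] = 3 * E[D] + 2
E[D] = (1 + 4)/2 = 2.5
E[Y] = 3 * 2.5 + 2 = 9.5

9.5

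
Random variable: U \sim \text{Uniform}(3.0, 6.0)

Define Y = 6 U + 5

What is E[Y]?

For Y = 6U + 5:
E[Y] = 6 * E[U] + 5
E[U] = (3 + 6)/2 = 4.5
E[Y] = 6 * 4.5 + 5 = 32

32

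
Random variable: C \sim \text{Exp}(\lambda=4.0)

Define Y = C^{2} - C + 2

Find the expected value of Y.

E[Y] = 1*E[C²] - 1*E[C] + 2
E[C] = 0.25
E[C²] = Var(C) + (E[C])² = 0.0625 + 0.0625 = 0.125
E[Y] = 1*0.125 - 1*0.25 + 2 = 1.875

1.875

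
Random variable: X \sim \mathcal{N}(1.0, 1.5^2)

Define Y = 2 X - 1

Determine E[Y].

For Y = 2X - 1:
E[Y] = 2 * E[X] - 1
E[X] = 1.0 = 1
E[Y] = 2 * 1 - 1 = 1

1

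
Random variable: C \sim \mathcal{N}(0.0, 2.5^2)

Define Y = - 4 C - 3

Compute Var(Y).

For Y = aC + b: Var(Y) = a² * Var(C)
Var(C) = 2.5^2 = 6.25
Var(Y) = (-4)² * 6.25 = 16 * 6.25 = 100

100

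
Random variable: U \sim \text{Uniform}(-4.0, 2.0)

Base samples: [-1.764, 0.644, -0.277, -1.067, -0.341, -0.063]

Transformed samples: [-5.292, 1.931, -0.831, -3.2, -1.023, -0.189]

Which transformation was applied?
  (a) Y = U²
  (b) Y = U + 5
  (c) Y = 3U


Checking option (c) Y = 3U:
  U = -1.764 -> Y = -5.292 ✓
  U = 0.644 -> Y = 1.931 ✓
  U = -0.277 -> Y = -0.831 ✓
All samples match this transformation.

(c) 3U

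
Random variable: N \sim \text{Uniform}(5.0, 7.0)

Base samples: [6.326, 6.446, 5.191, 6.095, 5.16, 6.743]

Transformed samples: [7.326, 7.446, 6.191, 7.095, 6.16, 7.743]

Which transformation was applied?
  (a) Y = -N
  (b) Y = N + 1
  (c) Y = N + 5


Checking option (b) Y = N + 1:
  N = 6.326 -> Y = 7.326 ✓
  N = 6.446 -> Y = 7.446 ✓
  N = 5.191 -> Y = 6.191 ✓
All samples match this transformation.

(b) N + 1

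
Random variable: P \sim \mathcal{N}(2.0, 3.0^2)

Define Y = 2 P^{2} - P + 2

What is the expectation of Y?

E[Y] = 2*E[P²] - 1*E[P] + 2
E[P] = 2
E[P²] = Var(P) + (E[P])² = 9 + 4 = 13
E[Y] = 2*13 - 1*2 + 2 = 26

26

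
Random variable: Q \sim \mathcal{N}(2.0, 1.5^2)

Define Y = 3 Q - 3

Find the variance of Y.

For Y = aQ + b: Var(Y) = a² * Var(Q)
Var(Q) = 1.5^2 = 2.25
Var(Y) = 3² * 2.25 = 9 * 2.25 = 20.25

20.25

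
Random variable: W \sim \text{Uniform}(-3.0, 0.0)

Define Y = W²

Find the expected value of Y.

Using E[X²] = Var(X) + (E[X])²:
E[W] = -1.5
Var(W) = (0 + 3)^2/12 = 0.75
E[W²] = 0.75 + (-1.5)² = 0.75 + 2.25 = 3

3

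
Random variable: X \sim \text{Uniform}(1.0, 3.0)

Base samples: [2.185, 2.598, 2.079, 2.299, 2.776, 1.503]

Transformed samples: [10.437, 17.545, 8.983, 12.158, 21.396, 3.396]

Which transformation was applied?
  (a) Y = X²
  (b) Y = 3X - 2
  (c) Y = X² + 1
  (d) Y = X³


Checking option (d) Y = X³:
  X = 2.185 -> Y = 10.437 ✓
  X = 2.598 -> Y = 17.545 ✓
  X = 2.079 -> Y = 8.983 ✓
All samples match this transformation.

(d) X³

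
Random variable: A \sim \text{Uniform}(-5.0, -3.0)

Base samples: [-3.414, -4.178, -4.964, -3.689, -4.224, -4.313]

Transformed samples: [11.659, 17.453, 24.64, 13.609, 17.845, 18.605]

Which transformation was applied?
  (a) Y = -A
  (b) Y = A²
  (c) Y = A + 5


Checking option (b) Y = A²:
  A = -3.414 -> Y = 11.659 ✓
  A = -4.178 -> Y = 17.453 ✓
  A = -4.964 -> Y = 24.64 ✓
All samples match this transformation.

(b) A²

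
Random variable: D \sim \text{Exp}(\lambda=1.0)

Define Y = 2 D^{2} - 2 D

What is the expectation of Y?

E[Y] = 2*E[D²] - 2*E[D]
E[D] = 1
E[D²] = Var(D) + (E[D])² = 1 + 1 = 2
E[Y] = 2*2 - 2*1 = 2

2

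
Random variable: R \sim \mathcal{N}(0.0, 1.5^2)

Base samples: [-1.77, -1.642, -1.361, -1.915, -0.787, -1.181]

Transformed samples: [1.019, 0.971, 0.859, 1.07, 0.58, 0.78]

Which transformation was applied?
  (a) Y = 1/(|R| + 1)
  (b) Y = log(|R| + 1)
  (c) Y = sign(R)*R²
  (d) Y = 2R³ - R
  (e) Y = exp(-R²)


Checking option (b) Y = log(|R| + 1):
  R = -1.77 -> Y = 1.019 ✓
  R = -1.642 -> Y = 0.971 ✓
  R = -1.361 -> Y = 0.859 ✓
All samples match this transformation.

(b) log(|R| + 1)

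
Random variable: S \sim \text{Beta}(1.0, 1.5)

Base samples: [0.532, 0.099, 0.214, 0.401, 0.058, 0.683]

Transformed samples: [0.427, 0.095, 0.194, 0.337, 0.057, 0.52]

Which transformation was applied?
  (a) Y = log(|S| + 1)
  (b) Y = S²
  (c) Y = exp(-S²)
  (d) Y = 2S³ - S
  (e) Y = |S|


Checking option (a) Y = log(|S| + 1):
  S = 0.532 -> Y = 0.427 ✓
  S = 0.099 -> Y = 0.095 ✓
  S = 0.214 -> Y = 0.194 ✓
All samples match this transformation.

(a) log(|S| + 1)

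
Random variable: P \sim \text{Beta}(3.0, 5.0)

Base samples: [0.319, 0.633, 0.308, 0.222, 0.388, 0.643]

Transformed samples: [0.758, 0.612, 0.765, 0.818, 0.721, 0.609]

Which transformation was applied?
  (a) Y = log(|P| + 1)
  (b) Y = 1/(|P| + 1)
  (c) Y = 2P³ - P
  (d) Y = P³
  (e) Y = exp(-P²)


Checking option (b) Y = 1/(|P| + 1):
  P = 0.319 -> Y = 0.758 ✓
  P = 0.633 -> Y = 0.612 ✓
  P = 0.308 -> Y = 0.765 ✓
All samples match this transformation.

(b) 1/(|P| + 1)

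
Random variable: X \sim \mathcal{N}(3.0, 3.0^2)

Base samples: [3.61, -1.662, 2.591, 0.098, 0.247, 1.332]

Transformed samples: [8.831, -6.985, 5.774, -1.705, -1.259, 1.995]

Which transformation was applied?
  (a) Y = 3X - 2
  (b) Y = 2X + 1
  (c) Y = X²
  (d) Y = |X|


Checking option (a) Y = 3X - 2:
  X = 3.61 -> Y = 8.831 ✓
  X = -1.662 -> Y = -6.985 ✓
  X = 2.591 -> Y = 5.774 ✓
All samples match this transformation.

(a) 3X - 2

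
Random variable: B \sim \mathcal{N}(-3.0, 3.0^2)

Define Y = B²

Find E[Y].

Using E[X²] = Var(X) + (E[X])²:
E[B] = -3
Var(B) = 3.0^2 = 9
E[B²] = 9 + (-3)² = 9 + 9 = 18

18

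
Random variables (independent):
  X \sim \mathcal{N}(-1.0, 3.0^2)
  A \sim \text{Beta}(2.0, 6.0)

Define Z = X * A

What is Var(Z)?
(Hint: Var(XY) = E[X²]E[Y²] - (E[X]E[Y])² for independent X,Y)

Var(XY) = E[X²]E[Y²] - (E[X]E[Y])²
E[X] = -1, Var(X) = 9
E[A] = 0.25, Var(A) = 0.020833333
E[X²] = 9 + (-1)² = 10
E[A²] = 0.020833333 + 0.25² = 0.083333333
Var(Z) = 10*0.083333333 - (-1*0.25)²
= 0.83333333 - 0.0625 = 0.77083333

0.77083333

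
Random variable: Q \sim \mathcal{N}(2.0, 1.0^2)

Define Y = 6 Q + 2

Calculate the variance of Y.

For Y = aQ + b: Var(Y) = a² * Var(Q)
Var(Q) = 1.0^2 = 1
Var(Y) = 6² * 1 = 36 * 1 = 36

36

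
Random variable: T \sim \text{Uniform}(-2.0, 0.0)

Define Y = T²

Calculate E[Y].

E[T²] = Var(T) + (E[T])² = 0.33333333 + 1 = 1.3333333

1.3333333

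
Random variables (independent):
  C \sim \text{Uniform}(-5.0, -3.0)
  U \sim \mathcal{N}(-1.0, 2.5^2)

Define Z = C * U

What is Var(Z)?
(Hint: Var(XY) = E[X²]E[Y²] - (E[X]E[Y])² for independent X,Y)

Var(XY) = E[X²]E[Y²] - (E[X]E[Y])²
E[C] = -4, Var(C) = 0.33333333
E[U] = -1, Var(U) = 6.25
E[C²] = 0.33333333 + (-4)² = 16.333333
E[U²] = 6.25 + (-1)² = 7.25
Var(Z) = 16.333333*7.25 - (-4*(-1))²
= 118.41667 - 16 = 102.41667

102.41667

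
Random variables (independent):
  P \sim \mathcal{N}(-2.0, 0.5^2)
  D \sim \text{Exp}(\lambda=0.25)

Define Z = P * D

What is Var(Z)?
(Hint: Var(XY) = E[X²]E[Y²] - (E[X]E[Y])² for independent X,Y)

Var(XY) = E[X²]E[Y²] - (E[X]E[Y])²
E[P] = -2, Var(P) = 0.25
E[D] = 4, Var(D) = 16
E[P²] = 0.25 + (-2)² = 4.25
E[D²] = 16 + 4² = 32
Var(Z) = 4.25*32 - (-2*4)²
= 136 - 64 = 72

72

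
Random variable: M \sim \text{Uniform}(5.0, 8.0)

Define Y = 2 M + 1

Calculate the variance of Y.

For Y = aM + b: Var(Y) = a² * Var(M)
Var(M) = (8 - 5)^2/12 = 0.75
Var(Y) = 2² * 0.75 = 4 * 0.75 = 3

3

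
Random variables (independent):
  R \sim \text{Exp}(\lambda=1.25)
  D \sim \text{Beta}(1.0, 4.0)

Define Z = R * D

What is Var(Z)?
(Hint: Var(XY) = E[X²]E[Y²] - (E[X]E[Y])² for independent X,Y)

Var(XY) = E[X²]E[Y²] - (E[X]E[Y])²
E[R] = 0.8, Var(R) = 0.64
E[D] = 0.2, Var(D) = 0.026666667
E[R²] = 0.64 + 0.8² = 1.28
E[D²] = 0.026666667 + 0.2² = 0.066666667
Var(Z) = 1.28*0.066666667 - (0.8*0.2)²
= 0.085333333 - 0.0256 = 0.059733333

0.059733333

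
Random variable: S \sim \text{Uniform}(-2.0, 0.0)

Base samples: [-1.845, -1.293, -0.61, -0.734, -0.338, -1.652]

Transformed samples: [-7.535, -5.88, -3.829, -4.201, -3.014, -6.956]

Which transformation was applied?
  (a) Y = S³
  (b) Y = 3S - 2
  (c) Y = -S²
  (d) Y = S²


Checking option (b) Y = 3S - 2:
  S = -1.845 -> Y = -7.535 ✓
  S = -1.293 -> Y = -5.88 ✓
  S = -0.61 -> Y = -3.829 ✓
All samples match this transformation.

(b) 3S - 2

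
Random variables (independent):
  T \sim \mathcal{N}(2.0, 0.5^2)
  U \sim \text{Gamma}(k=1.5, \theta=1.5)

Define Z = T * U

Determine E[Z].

For independent RVs: E[XY] = E[X]*E[Y]
E[T] = 2
E[U] = 2.25
E[Z] = 2 * 2.25 = 4.5

4.5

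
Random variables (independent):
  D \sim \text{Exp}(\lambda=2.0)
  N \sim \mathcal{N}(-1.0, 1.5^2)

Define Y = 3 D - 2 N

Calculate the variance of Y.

For independent RVs: Var(aX + bY) = a²Var(X) + b²Var(Y)
Var(D) = 0.25
Var(N) = 2.25
Var(Y) = 3²*0.25 + (-2)²*2.25
= 9*0.25 + 4*2.25 = 11.25

11.25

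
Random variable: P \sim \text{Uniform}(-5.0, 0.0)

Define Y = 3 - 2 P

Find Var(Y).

For Y = aP + b: Var(Y) = a² * Var(P)
Var(P) = (0 + 5)^2/12 = 2.0833333
Var(Y) = (-2)² * 2.0833333 = 4 * 2.0833333 = 8.3333333

8.3333333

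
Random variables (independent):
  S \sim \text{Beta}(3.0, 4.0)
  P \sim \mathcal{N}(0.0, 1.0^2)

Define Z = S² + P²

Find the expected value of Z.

E[Z] = E[S²] + E[P²]
E[S²] = Var(S) + E[S]² = 0.030612245 + 0.18367347 = 0.21428571
E[P²] = Var(P) + E[P]² = 1 + 0 = 1
E[Z] = 0.21428571 + 1 = 1.2142857

1.2142857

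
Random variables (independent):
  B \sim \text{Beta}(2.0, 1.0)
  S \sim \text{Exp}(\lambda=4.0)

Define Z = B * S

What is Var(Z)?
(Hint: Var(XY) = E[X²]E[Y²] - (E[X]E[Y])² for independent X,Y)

Var(XY) = E[X²]E[Y²] - (E[X]E[Y])²
E[B] = 0.66666667, Var(B) = 0.055555556
E[S] = 0.25, Var(S) = 0.0625
E[B²] = 0.055555556 + 0.66666667² = 0.5
E[S²] = 0.0625 + 0.25² = 0.125
Var(Z) = 0.5*0.125 - (0.66666667*0.25)²
= 0.0625 - 0.027777778 = 0.034722222

0.034722222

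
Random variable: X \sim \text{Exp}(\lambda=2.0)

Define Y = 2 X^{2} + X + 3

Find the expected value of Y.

E[Y] = 2*E[X²] + 1*E[X] + 3
E[X] = 0.5
E[X²] = Var(X) + (E[X])² = 0.25 + 0.25 = 0.5
E[Y] = 2*0.5 + 1*0.5 + 3 = 4.5

4.5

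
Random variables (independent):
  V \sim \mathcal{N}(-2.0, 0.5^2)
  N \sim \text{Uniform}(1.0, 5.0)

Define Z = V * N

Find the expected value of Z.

For independent RVs: E[XY] = E[X]*E[Y]
E[V] = -2
E[N] = 3
E[Z] = -2 * 3 = -6

-6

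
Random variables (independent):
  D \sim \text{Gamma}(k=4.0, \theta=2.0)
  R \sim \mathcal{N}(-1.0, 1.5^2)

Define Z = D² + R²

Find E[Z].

E[Z] = E[D²] + E[R²]
E[D²] = Var(D) + E[D]² = 16 + 64 = 80
E[R²] = Var(R) + E[R]² = 2.25 + 1 = 3.25
E[Z] = 80 + 3.25 = 83.25

83.25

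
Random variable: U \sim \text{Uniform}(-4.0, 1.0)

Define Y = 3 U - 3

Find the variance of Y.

For Y = aU + b: Var(Y) = a² * Var(U)
Var(U) = (1 + 4)^2/12 = 2.0833333
Var(Y) = 3² * 2.0833333 = 9 * 2.0833333 = 18.75

18.75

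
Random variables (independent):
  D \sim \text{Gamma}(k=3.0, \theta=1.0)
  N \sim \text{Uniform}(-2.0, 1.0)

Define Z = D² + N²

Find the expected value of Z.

E[Z] = E[D²] + E[N²]
E[D²] = Var(D) + E[D]² = 3 + 9 = 12
E[N²] = Var(N) + E[N]² = 0.75 + 0.25 = 1
E[Z] = 12 + 1 = 13

13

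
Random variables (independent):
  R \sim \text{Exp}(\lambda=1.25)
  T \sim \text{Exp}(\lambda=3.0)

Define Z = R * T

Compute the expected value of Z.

For independent RVs: E[XY] = E[X]*E[Y]
E[R] = 0.8
E[T] = 0.33333333
E[Z] = 0.8 * 0.33333333 = 0.26666667

0.26666667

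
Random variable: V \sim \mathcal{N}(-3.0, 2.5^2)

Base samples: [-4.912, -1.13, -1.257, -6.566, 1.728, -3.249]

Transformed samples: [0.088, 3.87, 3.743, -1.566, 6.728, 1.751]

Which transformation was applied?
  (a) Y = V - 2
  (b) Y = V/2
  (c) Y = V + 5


Checking option (c) Y = V + 5:
  V = -4.912 -> Y = 0.088 ✓
  V = -1.13 -> Y = 3.87 ✓
  V = -1.257 -> Y = 3.743 ✓
All samples match this transformation.

(c) V + 5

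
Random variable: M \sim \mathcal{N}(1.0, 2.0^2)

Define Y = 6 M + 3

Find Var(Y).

For Y = aM + b: Var(Y) = a² * Var(M)
Var(M) = 2.0^2 = 4
Var(Y) = 6² * 4 = 36 * 4 = 144

144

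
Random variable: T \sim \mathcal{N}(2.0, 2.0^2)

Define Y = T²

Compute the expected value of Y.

E[T²] = Var(T) + (E[T])² = 4 + 4 = 8

8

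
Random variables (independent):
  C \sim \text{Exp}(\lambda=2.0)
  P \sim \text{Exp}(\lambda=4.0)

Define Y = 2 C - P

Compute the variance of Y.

For independent RVs: Var(aX + bY) = a²Var(X) + b²Var(Y)
Var(C) = 0.25
Var(P) = 0.0625
Var(Y) = 2²*0.25 + (-1)²*0.0625
= 4*0.25 + 1*0.0625 = 1.0625

1.0625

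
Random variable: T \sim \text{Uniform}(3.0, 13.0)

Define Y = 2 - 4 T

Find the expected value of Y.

For Y = -4T + 2:
E[Y] = -4 * E[T] + 2
E[T] = (3 + 13)/2 = 8
E[Y] = -4 * 8 + 2 = -30

-30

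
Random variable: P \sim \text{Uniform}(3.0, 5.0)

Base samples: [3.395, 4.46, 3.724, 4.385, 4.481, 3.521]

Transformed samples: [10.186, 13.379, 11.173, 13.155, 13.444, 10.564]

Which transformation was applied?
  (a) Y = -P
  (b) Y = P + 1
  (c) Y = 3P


Checking option (c) Y = 3P:
  P = 3.395 -> Y = 10.186 ✓
  P = 4.46 -> Y = 13.379 ✓
  P = 3.724 -> Y = 11.173 ✓
All samples match this transformation.

(c) 3P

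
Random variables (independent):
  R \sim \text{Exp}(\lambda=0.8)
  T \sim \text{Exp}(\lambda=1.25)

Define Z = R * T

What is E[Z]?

For independent RVs: E[XY] = E[X]*E[Y]
E[R] = 1.25
E[T] = 0.8
E[Z] = 1.25 * 0.8 = 1

1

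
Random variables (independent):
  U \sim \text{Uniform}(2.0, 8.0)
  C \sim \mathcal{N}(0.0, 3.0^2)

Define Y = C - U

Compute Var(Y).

For independent RVs: Var(aX + bY) = a²Var(X) + b²Var(Y)
Var(U) = 3
Var(C) = 9
Var(Y) = (-1)²*3 + 1²*9
= 1*3 + 1*9 = 12

12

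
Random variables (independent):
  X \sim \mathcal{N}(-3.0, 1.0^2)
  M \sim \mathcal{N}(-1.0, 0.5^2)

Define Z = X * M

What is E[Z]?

For independent RVs: E[XY] = E[X]*E[Y]
E[X] = -3
E[M] = -1
E[Z] = -3 * (-1) = 3

3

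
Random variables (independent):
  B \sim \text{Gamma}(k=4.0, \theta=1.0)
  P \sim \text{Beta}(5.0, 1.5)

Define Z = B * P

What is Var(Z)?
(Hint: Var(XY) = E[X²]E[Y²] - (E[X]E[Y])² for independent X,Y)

Var(XY) = E[X²]E[Y²] - (E[X]E[Y])²
E[B] = 4, Var(B) = 4
E[P] = 0.76923077, Var(P) = 0.023668639
E[B²] = 4 + 4² = 20
E[P²] = 0.023668639 + 0.76923077² = 0.61538462
Var(Z) = 20*0.61538462 - (4*0.76923077)²
= 12.307692 - 9.4674556 = 2.8402367

2.8402367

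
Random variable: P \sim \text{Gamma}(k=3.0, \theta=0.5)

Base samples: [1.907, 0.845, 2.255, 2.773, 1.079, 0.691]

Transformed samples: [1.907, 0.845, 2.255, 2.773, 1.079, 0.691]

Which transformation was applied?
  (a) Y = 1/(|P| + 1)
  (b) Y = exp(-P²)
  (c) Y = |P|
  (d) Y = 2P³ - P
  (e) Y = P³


Checking option (c) Y = |P|:
  P = 1.907 -> Y = 1.907 ✓
  P = 0.845 -> Y = 0.845 ✓
  P = 2.255 -> Y = 2.255 ✓
All samples match this transformation.

(c) |P|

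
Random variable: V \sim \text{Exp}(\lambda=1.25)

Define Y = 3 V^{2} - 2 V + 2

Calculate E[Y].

E[Y] = 3*E[V²] - 2*E[V] + 2
E[V] = 0.8
E[V²] = Var(V) + (E[V])² = 0.64 + 0.64 = 1.28
E[Y] = 3*1.28 - 2*0.8 + 2 = 4.24

4.24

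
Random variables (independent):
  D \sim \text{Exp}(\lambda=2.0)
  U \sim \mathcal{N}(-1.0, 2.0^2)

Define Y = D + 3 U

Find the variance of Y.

For independent RVs: Var(aX + bY) = a²Var(X) + b²Var(Y)
Var(D) = 0.25
Var(U) = 4
Var(Y) = 1²*0.25 + 3²*4
= 1*0.25 + 9*4 = 36.25

36.25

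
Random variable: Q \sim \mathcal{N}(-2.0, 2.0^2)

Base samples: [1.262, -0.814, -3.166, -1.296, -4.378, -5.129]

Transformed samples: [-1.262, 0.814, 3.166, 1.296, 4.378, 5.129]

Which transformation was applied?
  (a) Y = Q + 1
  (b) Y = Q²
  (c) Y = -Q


Checking option (c) Y = -Q:
  Q = 1.262 -> Y = -1.262 ✓
  Q = -0.814 -> Y = 0.814 ✓
  Q = -3.166 -> Y = 3.166 ✓
All samples match this transformation.

(c) -Q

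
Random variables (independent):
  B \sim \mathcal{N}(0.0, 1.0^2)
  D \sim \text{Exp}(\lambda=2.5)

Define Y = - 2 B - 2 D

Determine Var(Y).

For independent RVs: Var(aX + bY) = a²Var(X) + b²Var(Y)
Var(B) = 1
Var(D) = 0.16
Var(Y) = (-2)²*1 + (-2)²*0.16
= 4*1 + 4*0.16 = 4.64

4.64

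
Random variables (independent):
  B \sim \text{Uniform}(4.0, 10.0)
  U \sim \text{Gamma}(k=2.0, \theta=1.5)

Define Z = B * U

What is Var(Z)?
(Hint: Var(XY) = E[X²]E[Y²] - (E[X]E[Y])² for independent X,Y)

Var(XY) = E[X²]E[Y²] - (E[X]E[Y])²
E[B] = 7, Var(B) = 3
E[U] = 3, Var(U) = 4.5
E[B²] = 3 + 7² = 52
E[U²] = 4.5 + 3² = 13.5
Var(Z) = 52*13.5 - (7*3)²
= 702 - 441 = 261

261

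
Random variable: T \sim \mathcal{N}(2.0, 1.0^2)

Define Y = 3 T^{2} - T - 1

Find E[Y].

E[Y] = 3*E[T²] - 1*E[T] - 1
E[T] = 2
E[T²] = Var(T) + (E[T])² = 1 + 4 = 5
E[Y] = 3*5 - 1*2 - 1 = 12

12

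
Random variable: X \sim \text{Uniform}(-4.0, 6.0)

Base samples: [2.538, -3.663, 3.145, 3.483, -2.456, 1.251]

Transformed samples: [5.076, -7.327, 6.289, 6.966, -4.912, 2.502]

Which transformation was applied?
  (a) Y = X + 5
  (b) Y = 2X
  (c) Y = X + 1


Checking option (b) Y = 2X:
  X = 2.538 -> Y = 5.076 ✓
  X = -3.663 -> Y = -7.327 ✓
  X = 3.145 -> Y = 6.289 ✓
All samples match this transformation.

(b) 2X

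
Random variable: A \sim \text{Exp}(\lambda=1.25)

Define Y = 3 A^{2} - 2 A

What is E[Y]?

E[Y] = 3*E[A²] - 2*E[A]
E[A] = 0.8
E[A²] = Var(A) + (E[A])² = 0.64 + 0.64 = 1.28
E[Y] = 3*1.28 - 2*0.8 = 2.24

2.24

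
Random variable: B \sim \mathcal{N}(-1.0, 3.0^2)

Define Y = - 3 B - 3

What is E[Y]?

For Y = -3B - 3:
E[Y] = -3 * E[B] - 3
E[B] = -1.0 = -1
E[Y] = -3 * (-1) - 3 = 0

0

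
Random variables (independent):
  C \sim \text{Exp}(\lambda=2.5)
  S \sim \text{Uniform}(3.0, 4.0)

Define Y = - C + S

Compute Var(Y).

For independent RVs: Var(aX + bY) = a²Var(X) + b²Var(Y)
Var(C) = 0.16
Var(S) = 0.083333333
Var(Y) = (-1)²*0.16 + 1²*0.083333333
= 1*0.16 + 1*0.083333333 = 0.24333333

0.24333333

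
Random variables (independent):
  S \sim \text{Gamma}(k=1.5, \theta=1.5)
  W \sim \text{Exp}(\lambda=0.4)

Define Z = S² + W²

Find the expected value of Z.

E[Z] = E[S²] + E[W²]
E[S²] = Var(S) + E[S]² = 3.375 + 5.0625 = 8.4375
E[W²] = Var(W) + E[W]² = 6.25 + 6.25 = 12.5
E[Z] = 8.4375 + 12.5 = 20.9375

20.9375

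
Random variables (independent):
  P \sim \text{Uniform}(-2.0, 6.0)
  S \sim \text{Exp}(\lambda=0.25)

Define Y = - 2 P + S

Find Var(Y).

For independent RVs: Var(aX + bY) = a²Var(X) + b²Var(Y)
Var(P) = 5.3333333
Var(S) = 16
Var(Y) = (-2)²*5.3333333 + 1²*16
= 4*5.3333333 + 1*16 = 37.333333

37.333333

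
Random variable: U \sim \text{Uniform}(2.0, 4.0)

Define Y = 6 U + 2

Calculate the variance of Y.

For Y = aU + b: Var(Y) = a² * Var(U)
Var(U) = (4 - 2)^2/12 = 0.33333333
Var(Y) = 6² * 0.33333333 = 36 * 0.33333333 = 12

12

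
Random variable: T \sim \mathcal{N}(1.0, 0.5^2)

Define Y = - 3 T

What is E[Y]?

For Y = -3T:
E[Y] = -3 * E[T]
E[T] = 1.0 = 1
E[Y] = -3 * 1 = -3

-3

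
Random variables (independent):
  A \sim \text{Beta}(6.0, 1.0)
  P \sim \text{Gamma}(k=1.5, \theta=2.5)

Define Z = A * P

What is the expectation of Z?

For independent RVs: E[XY] = E[X]*E[Y]
E[A] = 0.85714286
E[P] = 3.75
E[Z] = 0.85714286 * 3.75 = 3.2142857

3.2142857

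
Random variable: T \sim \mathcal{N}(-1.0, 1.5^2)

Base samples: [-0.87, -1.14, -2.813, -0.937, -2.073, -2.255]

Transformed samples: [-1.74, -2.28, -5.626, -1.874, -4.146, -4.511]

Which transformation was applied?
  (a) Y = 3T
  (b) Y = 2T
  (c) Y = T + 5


Checking option (b) Y = 2T:
  T = -0.87 -> Y = -1.74 ✓
  T = -1.14 -> Y = -2.28 ✓
  T = -2.813 -> Y = -5.626 ✓
All samples match this transformation.

(b) 2T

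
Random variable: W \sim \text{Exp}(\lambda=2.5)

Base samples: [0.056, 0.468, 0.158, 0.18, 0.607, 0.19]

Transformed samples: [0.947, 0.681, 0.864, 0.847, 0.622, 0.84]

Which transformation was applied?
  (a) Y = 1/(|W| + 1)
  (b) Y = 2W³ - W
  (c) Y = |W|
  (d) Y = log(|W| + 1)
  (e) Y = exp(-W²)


Checking option (a) Y = 1/(|W| + 1):
  W = 0.056 -> Y = 0.947 ✓
  W = 0.468 -> Y = 0.681 ✓
  W = 0.158 -> Y = 0.864 ✓
All samples match this transformation.

(a) 1/(|W| + 1)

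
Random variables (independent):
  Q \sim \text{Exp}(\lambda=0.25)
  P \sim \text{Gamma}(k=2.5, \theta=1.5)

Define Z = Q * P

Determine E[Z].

For independent RVs: E[XY] = E[X]*E[Y]
E[Q] = 4
E[P] = 3.75
E[Z] = 4 * 3.75 = 15

15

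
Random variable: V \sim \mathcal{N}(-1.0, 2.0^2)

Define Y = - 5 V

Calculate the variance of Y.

For Y = aV + b: Var(Y) = a² * Var(V)
Var(V) = 2.0^2 = 4
Var(Y) = (-5)² * 4 = 25 * 4 = 100

100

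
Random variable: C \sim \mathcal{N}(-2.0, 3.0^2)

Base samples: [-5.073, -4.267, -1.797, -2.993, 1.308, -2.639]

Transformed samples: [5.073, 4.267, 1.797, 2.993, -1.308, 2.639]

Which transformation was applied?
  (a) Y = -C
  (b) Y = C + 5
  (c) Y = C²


Checking option (a) Y = -C:
  C = -5.073 -> Y = 5.073 ✓
  C = -4.267 -> Y = 4.267 ✓
  C = -1.797 -> Y = 1.797 ✓
All samples match this transformation.

(a) -C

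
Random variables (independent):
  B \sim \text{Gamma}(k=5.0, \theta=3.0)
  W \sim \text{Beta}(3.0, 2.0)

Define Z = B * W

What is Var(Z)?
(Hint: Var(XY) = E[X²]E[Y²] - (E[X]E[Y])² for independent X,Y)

Var(XY) = E[X²]E[Y²] - (E[X]E[Y])²
E[B] = 15, Var(B) = 45
E[W] = 0.6, Var(W) = 0.04
E[B²] = 45 + 15² = 270
E[W²] = 0.04 + 0.6² = 0.4
Var(Z) = 270*0.4 - (15*0.6)²
= 108 - 81 = 27

27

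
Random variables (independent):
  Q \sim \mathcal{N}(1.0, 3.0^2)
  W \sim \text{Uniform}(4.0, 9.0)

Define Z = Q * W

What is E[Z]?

For independent RVs: E[XY] = E[X]*E[Y]
E[Q] = 1
E[W] = 6.5
E[Z] = 1 * 6.5 = 6.5

6.5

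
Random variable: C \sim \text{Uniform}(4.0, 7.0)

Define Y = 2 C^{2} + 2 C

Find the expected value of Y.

E[Y] = 2*E[C²] + 2*E[C]
E[C] = 5.5
E[C²] = Var(C) + (E[C])² = 0.75 + 30.25 = 31
E[Y] = 2*31 + 2*5.5 = 73

73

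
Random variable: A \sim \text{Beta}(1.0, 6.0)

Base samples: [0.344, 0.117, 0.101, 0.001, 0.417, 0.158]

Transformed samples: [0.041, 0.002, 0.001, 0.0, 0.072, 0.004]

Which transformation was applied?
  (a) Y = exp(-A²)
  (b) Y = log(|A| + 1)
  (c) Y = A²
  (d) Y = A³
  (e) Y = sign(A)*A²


Checking option (d) Y = A³:
  A = 0.344 -> Y = 0.041 ✓
  A = 0.117 -> Y = 0.002 ✓
  A = 0.101 -> Y = 0.001 ✓
All samples match this transformation.

(d) A³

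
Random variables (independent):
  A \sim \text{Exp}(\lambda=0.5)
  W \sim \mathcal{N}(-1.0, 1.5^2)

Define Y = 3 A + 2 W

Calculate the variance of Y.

For independent RVs: Var(aX + bY) = a²Var(X) + b²Var(Y)
Var(A) = 4
Var(W) = 2.25
Var(Y) = 3²*4 + 2²*2.25
= 9*4 + 4*2.25 = 45

45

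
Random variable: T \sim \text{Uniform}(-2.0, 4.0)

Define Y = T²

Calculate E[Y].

E[T²] = Var(T) + (E[T])² = 3 + 1 = 4

4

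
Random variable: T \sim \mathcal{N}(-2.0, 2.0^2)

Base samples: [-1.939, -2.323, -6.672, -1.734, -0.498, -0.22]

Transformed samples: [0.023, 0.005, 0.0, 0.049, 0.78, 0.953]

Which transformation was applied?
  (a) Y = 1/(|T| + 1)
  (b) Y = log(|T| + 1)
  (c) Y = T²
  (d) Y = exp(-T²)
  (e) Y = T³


Checking option (d) Y = exp(-T²):
  T = -1.939 -> Y = 0.023 ✓
  T = -2.323 -> Y = 0.005 ✓
  T = -6.672 -> Y = 0.0 ✓
All samples match this transformation.

(d) exp(-T²)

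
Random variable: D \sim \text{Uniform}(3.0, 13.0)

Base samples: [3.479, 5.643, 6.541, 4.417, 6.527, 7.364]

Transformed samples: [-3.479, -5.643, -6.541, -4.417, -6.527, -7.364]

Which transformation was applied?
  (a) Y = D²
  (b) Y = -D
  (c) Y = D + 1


Checking option (b) Y = -D:
  D = 3.479 -> Y = -3.479 ✓
  D = 5.643 -> Y = -5.643 ✓
  D = 6.541 -> Y = -6.541 ✓
All samples match this transformation.

(b) -D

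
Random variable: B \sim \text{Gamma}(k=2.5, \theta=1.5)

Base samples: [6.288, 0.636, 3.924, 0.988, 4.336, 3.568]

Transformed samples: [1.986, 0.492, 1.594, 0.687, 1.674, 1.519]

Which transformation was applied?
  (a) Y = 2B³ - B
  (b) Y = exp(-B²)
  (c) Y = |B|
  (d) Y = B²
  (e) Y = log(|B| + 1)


Checking option (e) Y = log(|B| + 1):
  B = 6.288 -> Y = 1.986 ✓
  B = 0.636 -> Y = 0.492 ✓
  B = 3.924 -> Y = 1.594 ✓
All samples match this transformation.

(e) log(|B| + 1)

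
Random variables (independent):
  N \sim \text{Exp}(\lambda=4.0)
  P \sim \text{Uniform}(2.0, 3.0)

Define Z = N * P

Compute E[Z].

For independent RVs: E[XY] = E[X]*E[Y]
E[N] = 0.25
E[P] = 2.5
E[Z] = 0.25 * 2.5 = 0.625

0.625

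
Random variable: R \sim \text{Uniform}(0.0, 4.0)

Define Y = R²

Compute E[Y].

Using E[X²] = Var(X) + (E[X])²:
E[R] = 2
Var(R) = (4 - 0)^2/12 = 1.3333333
E[R²] = 1.3333333 + 2² = 1.3333333 + 4 = 5.3333333

5.3333333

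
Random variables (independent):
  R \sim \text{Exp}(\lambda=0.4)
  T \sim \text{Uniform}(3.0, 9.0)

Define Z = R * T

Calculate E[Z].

For independent RVs: E[XY] = E[X]*E[Y]
E[R] = 2.5
E[T] = 6
E[Z] = 2.5 * 6 = 15

15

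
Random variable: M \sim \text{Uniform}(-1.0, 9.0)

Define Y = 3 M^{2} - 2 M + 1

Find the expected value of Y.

E[Y] = 3*E[M²] - 2*E[M] + 1
E[M] = 4
E[M²] = Var(M) + (E[M])² = 8.3333333 + 16 = 24.333333
E[Y] = 3*24.333333 - 2*4 + 1 = 66

66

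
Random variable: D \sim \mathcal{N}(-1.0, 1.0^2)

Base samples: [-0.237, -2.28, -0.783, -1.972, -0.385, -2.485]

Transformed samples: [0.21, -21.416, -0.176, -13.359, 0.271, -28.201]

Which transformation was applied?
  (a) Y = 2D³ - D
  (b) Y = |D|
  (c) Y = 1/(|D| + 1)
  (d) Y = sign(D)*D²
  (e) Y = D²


Checking option (a) Y = 2D³ - D:
  D = -0.237 -> Y = 0.21 ✓
  D = -2.28 -> Y = -21.416 ✓
  D = -0.783 -> Y = -0.176 ✓
All samples match this transformation.

(a) 2D³ - D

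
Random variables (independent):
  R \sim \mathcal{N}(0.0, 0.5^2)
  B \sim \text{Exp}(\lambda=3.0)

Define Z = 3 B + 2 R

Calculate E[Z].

E[Z] = 2*E[R] + 3*E[B]
E[R] = 0
E[B] = 0.33333333
E[Z] = 2*0 + 3*0.33333333 = 1

1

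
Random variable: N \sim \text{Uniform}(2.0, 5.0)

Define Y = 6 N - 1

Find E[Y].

For Y = 6N - 1:
E[Y] = 6 * E[N] - 1
E[N] = (2 + 5)/2 = 3.5
E[Y] = 6 * 3.5 - 1 = 20

20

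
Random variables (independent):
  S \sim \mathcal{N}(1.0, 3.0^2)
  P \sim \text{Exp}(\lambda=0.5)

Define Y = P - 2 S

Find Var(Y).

For independent RVs: Var(aX + bY) = a²Var(X) + b²Var(Y)
Var(S) = 9
Var(P) = 4
Var(Y) = (-2)²*9 + 1²*4
= 4*9 + 1*4 = 40

40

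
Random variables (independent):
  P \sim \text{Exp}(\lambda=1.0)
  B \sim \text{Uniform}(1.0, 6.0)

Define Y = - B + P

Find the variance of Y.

For independent RVs: Var(aX + bY) = a²Var(X) + b²Var(Y)
Var(P) = 1
Var(B) = 2.0833333
Var(Y) = 1²*1 + (-1)²*2.0833333
= 1*1 + 1*2.0833333 = 3.0833333

3.0833333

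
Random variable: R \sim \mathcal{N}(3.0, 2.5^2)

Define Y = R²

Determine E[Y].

Using E[X²] = Var(X) + (E[X])²:
E[R] = 3
Var(R) = 2.5^2 = 6.25
E[R²] = 6.25 + 3² = 6.25 + 9 = 15.25

15.25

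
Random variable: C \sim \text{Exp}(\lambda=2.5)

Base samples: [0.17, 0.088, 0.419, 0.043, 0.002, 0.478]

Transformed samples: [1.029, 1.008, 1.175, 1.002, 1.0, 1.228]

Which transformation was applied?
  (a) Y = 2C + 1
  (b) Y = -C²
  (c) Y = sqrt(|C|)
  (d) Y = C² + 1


Checking option (d) Y = C² + 1:
  C = 0.17 -> Y = 1.029 ✓
  C = 0.088 -> Y = 1.008 ✓
  C = 0.419 -> Y = 1.175 ✓
All samples match this transformation.

(d) C² + 1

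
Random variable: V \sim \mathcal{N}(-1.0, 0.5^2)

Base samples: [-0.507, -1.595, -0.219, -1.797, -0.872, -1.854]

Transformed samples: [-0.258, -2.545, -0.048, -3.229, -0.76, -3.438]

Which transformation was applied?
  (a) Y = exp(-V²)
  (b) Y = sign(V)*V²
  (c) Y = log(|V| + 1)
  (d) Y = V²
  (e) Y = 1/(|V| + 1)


Checking option (b) Y = sign(V)*V²:
  V = -0.507 -> Y = -0.258 ✓
  V = -1.595 -> Y = -2.545 ✓
  V = -0.219 -> Y = -0.048 ✓
All samples match this transformation.

(b) sign(V)*V²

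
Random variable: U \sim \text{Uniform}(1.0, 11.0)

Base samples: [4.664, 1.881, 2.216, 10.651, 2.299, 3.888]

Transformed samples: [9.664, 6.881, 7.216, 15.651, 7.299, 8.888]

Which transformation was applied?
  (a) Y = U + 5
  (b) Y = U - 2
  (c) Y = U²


Checking option (a) Y = U + 5:
  U = 4.664 -> Y = 9.664 ✓
  U = 1.881 -> Y = 6.881 ✓
  U = 2.216 -> Y = 7.216 ✓
All samples match this transformation.

(a) U + 5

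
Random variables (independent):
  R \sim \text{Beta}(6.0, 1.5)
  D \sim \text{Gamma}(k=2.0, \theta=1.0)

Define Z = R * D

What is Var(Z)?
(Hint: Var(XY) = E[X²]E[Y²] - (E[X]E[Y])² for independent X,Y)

Var(XY) = E[X²]E[Y²] - (E[X]E[Y])²
E[R] = 0.8, Var(R) = 0.018823529
E[D] = 2, Var(D) = 2
E[R²] = 0.018823529 + 0.8² = 0.65882353
E[D²] = 2 + 2² = 6
Var(Z) = 0.65882353*6 - (0.8*2)²
= 3.9529412 - 2.56 = 1.3929412

1.3929412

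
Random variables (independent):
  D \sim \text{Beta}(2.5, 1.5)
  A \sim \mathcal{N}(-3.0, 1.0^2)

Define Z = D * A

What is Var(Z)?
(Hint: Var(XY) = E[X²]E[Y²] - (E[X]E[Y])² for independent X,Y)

Var(XY) = E[X²]E[Y²] - (E[X]E[Y])²
E[D] = 0.625, Var(D) = 0.046875
E[A] = -3, Var(A) = 1
E[D²] = 0.046875 + 0.625² = 0.4375
E[A²] = 1 + (-3)² = 10
Var(Z) = 0.4375*10 - (0.625*(-3))²
= 4.375 - 3.515625 = 0.859375

0.859375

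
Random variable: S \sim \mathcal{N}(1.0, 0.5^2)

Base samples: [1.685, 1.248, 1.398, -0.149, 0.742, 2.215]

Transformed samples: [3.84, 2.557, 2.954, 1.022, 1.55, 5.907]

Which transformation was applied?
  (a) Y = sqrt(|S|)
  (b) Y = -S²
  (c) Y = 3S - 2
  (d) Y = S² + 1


Checking option (d) Y = S² + 1:
  S = 1.685 -> Y = 3.84 ✓
  S = 1.248 -> Y = 2.557 ✓
  S = 1.398 -> Y = 2.954 ✓
All samples match this transformation.

(d) S² + 1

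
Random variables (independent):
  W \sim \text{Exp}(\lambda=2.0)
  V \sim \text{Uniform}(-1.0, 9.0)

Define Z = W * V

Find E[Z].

For independent RVs: E[XY] = E[X]*E[Y]
E[W] = 0.5
E[V] = 4
E[Z] = 0.5 * 4 = 2

2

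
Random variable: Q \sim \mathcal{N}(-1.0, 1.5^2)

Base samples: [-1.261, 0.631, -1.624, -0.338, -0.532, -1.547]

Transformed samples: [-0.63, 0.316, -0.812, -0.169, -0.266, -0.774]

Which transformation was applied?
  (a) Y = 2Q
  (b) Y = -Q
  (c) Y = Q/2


Checking option (c) Y = Q/2:
  Q = -1.261 -> Y = -0.63 ✓
  Q = 0.631 -> Y = 0.316 ✓
  Q = -1.624 -> Y = -0.812 ✓
All samples match this transformation.

(c) Q/2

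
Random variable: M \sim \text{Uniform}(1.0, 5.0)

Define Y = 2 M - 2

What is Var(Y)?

For Y = aM + b: Var(Y) = a² * Var(M)
Var(M) = (5 - 1)^2/12 = 1.3333333
Var(Y) = 2² * 1.3333333 = 4 * 1.3333333 = 5.3333333

5.3333333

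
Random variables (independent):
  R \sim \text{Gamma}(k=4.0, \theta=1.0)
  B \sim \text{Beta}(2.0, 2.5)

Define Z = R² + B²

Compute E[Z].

E[Z] = E[R²] + E[B²]
E[R²] = Var(R) + E[R]² = 4 + 16 = 20
E[B²] = Var(B) + E[B]² = 0.044893378 + 0.19753086 = 0.24242424
E[Z] = 20 + 0.24242424 = 20.242424

20.242424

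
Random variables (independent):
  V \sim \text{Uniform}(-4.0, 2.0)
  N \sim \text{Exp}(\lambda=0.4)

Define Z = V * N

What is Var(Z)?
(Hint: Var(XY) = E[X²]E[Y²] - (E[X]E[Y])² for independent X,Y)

Var(XY) = E[X²]E[Y²] - (E[X]E[Y])²
E[V] = -1, Var(V) = 3
E[N] = 2.5, Var(N) = 6.25
E[V²] = 3 + (-1)² = 4
E[N²] = 6.25 + 2.5² = 12.5
Var(Z) = 4*12.5 - (-1*2.5)²
= 50 - 6.25 = 43.75

43.75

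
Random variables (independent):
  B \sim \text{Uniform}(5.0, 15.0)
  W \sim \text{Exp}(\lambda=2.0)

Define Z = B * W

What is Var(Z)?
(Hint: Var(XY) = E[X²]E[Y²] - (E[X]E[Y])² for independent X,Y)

Var(XY) = E[X²]E[Y²] - (E[X]E[Y])²
E[B] = 10, Var(B) = 8.3333333
E[W] = 0.5, Var(W) = 0.25
E[B²] = 8.3333333 + 10² = 108.33333
E[W²] = 0.25 + 0.5² = 0.5
Var(Z) = 108.33333*0.5 - (10*0.5)²
= 54.166667 - 25 = 29.166667

29.166667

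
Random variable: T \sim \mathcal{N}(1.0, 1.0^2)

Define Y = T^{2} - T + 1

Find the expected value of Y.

E[Y] = 1*E[T²] - 1*E[T] + 1
E[T] = 1
E[T²] = Var(T) + (E[T])² = 1 + 1 = 2
E[Y] = 1*2 - 1*1 + 1 = 2

2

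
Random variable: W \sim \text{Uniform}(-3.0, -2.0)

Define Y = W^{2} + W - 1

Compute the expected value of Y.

E[Y] = 1*E[W²] + 1*E[W] - 1
E[W] = -2.5
E[W²] = Var(W) + (E[W])² = 0.083333333 + 6.25 = 6.3333333
E[Y] = 1*6.3333333 + 1*(-2.5) - 1 = 2.8333333

2.8333333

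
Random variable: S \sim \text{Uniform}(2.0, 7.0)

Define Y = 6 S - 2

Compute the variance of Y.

For Y = aS + b: Var(Y) = a² * Var(S)
Var(S) = (7 - 2)^2/12 = 2.0833333
Var(Y) = 6² * 2.0833333 = 36 * 2.0833333 = 75

75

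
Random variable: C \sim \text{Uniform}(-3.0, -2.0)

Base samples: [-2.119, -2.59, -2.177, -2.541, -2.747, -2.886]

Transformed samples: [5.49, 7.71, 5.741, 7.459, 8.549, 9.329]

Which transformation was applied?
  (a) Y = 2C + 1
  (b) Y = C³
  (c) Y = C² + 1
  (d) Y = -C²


Checking option (c) Y = C² + 1:
  C = -2.119 -> Y = 5.49 ✓
  C = -2.59 -> Y = 7.71 ✓
  C = -2.177 -> Y = 5.741 ✓
All samples match this transformation.

(c) C² + 1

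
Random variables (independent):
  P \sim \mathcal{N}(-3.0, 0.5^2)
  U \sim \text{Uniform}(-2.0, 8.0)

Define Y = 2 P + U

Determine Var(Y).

For independent RVs: Var(aX + bY) = a²Var(X) + b²Var(Y)
Var(P) = 0.25
Var(U) = 8.3333333
Var(Y) = 2²*0.25 + 1²*8.3333333
= 4*0.25 + 1*8.3333333 = 9.3333333

9.3333333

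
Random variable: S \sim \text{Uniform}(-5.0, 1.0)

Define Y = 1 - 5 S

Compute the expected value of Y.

For Y = -5S + 1:
E[Y] = -5 * E[S] + 1
E[S] = (-5 + 1)/2 = -2
E[Y] = -5 * (-2) + 1 = 11

11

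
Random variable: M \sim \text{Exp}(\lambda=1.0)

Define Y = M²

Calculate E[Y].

Using E[X²] = Var(X) + (E[X])²:
E[M] = 1
Var(M) = 1/1.0^2 = 1
E[M²] = 1 + 1² = 1 + 1 = 2

2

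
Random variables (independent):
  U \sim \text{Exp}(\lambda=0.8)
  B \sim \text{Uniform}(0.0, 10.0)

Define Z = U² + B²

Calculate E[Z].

E[Z] = E[U²] + E[B²]
E[U²] = Var(U) + E[U]² = 1.5625 + 1.5625 = 3.125
E[B²] = Var(B) + E[B]² = 8.3333333 + 25 = 33.333333
E[Z] = 3.125 + 33.333333 = 36.458333

36.458333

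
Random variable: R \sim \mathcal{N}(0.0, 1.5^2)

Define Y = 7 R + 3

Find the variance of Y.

For Y = aR + b: Var(Y) = a² * Var(R)
Var(R) = 1.5^2 = 2.25
Var(Y) = 7² * 2.25 = 49 * 2.25 = 110.25

110.25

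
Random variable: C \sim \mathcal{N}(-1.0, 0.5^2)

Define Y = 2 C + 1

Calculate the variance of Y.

For Y = aC + b: Var(Y) = a² * Var(C)
Var(C) = 0.5^2 = 0.25
Var(Y) = 2² * 0.25 = 4 * 0.25 = 1

1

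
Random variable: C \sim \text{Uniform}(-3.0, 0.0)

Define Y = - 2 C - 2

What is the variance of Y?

For Y = aC + b: Var(Y) = a² * Var(C)
Var(C) = (0 + 3)^2/12 = 0.75
Var(Y) = (-2)² * 0.75 = 4 * 0.75 = 3

3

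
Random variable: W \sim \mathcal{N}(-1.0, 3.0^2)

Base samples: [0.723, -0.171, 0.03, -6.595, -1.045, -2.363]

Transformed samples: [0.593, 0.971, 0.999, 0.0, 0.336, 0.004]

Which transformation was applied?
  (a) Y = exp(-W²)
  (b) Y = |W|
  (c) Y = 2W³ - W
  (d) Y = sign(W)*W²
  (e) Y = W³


Checking option (a) Y = exp(-W²):
  W = 0.723 -> Y = 0.593 ✓
  W = -0.171 -> Y = 0.971 ✓
  W = 0.03 -> Y = 0.999 ✓
All samples match this transformation.

(a) exp(-W²)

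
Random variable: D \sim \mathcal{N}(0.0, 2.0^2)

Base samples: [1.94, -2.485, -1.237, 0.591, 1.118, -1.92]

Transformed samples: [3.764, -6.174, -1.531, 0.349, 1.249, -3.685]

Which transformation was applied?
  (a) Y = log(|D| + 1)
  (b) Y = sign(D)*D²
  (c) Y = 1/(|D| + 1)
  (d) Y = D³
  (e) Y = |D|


Checking option (b) Y = sign(D)*D²:
  D = 1.94 -> Y = 3.764 ✓
  D = -2.485 -> Y = -6.174 ✓
  D = -1.237 -> Y = -1.531 ✓
All samples match this transformation.

(b) sign(D)*D²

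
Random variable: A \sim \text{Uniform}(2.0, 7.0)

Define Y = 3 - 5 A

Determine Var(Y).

For Y = aA + b: Var(Y) = a² * Var(A)
Var(A) = (7 - 2)^2/12 = 2.0833333
Var(Y) = (-5)² * 2.0833333 = 25 * 2.0833333 = 52.083333

52.083333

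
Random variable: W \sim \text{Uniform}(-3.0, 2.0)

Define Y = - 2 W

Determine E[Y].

For Y = -2W:
E[Y] = -2 * E[W]
E[W] = (-3 + 2)/2 = -0.5
E[Y] = -2 * (-0.5) = 1

1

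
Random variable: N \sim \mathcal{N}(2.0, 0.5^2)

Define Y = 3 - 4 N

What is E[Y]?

For Y = -4N + 3:
E[Y] = -4 * E[N] + 3
E[N] = 2.0 = 2
E[Y] = -4 * 2 + 3 = -5

-5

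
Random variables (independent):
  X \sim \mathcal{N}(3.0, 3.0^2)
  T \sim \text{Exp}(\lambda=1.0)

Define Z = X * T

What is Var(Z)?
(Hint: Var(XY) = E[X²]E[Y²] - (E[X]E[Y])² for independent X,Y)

Var(XY) = E[X²]E[Y²] - (E[X]E[Y])²
E[X] = 3, Var(X) = 9
E[T] = 1, Var(T) = 1
E[X²] = 9 + 3² = 18
E[T²] = 1 + 1² = 2
Var(Z) = 18*2 - (3*1)²
= 36 - 9 = 27

27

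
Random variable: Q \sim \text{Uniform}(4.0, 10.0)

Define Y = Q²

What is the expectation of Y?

E[Q²] = Var(Q) + (E[Q])² = 3 + 49 = 52

52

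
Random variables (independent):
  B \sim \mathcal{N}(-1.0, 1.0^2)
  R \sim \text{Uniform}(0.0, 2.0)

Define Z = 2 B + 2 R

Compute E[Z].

E[Z] = 2*E[B] + 2*E[R]
E[B] = -1
E[R] = 1
E[Z] = 2*(-1) + 2*1 = 0

0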